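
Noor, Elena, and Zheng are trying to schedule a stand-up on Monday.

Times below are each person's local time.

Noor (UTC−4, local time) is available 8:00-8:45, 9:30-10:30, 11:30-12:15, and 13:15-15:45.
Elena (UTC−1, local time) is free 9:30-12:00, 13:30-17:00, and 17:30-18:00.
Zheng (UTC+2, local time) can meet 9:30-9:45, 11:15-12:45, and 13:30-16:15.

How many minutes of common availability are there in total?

45 minutes

Noor → UTC: 12:00–12:45, 13:30–14:30, 15:30–16:15, 17:15–19:45.
Elena → UTC: 10:30–13:00, 14:30–18:00, 18:30–19:00.
Zheng → UTC: 07:30–07:45, 09:15–10:45, 11:30–14:15.
Noor ∩ Elena: 12:00–12:45, 15:30–16:15, 17:15–18:00, 18:30–19:00.
Noor ∩ Elena ∩ Zheng: 12:00–12:45.
Total common minutes: 45.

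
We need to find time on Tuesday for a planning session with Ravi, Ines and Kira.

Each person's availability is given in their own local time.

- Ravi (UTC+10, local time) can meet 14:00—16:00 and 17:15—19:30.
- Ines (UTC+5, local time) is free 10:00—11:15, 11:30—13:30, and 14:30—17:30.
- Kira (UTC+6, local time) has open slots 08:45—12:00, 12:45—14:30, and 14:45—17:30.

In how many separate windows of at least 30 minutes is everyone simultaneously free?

Ravi → UTC: 04:00–06:00, 07:15–09:30.
Ines → UTC: 05:00–06:15, 06:30–08:30, 09:30–12:30.
Kira → UTC: 02:45–06:00, 06:45–08:30, 08:45–11:30.
Ravi ∩ Ines: 05:00–06:00, 07:15–08:30.
Ravi ∩ Ines ∩ Kira: 05:00–06:00, 07:15–08:30.
Windows ≥ 30 min: 05:00–06:00, 07:15–08:30.
That's 2 windows.

2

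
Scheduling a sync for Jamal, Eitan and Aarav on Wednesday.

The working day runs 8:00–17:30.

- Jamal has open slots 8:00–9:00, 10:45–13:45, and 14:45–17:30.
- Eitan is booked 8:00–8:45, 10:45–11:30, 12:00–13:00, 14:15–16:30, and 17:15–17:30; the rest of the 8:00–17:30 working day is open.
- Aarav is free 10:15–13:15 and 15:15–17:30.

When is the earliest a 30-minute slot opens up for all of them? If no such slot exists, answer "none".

Eitan free within 08:00–17:30: 08:45–10:45, 11:30–12:00, 13:00–14:15, 16:30–17:15.
Jamal ∩ Eitan: 08:45–09:00, 11:30–12:00, 13:00–13:45, 16:30–17:15.
Jamal ∩ Eitan ∩ Aarav: 11:30–12:00, 13:00–13:15, 16:30–17:15.
Windows ≥ 30 min: 11:30–12:00, 16:30–17:15.
Earliest such window starts at 11:30.

11:30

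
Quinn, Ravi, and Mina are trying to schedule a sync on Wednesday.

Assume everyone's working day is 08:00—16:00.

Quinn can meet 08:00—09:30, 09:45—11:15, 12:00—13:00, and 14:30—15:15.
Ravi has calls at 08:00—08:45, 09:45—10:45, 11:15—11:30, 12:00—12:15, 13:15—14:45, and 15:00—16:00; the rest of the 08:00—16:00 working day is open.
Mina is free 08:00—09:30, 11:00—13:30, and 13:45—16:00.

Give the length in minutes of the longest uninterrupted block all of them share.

Ravi free within 08:00–16:00: 08:45–09:45, 10:45–11:15, 11:30–12:00, 12:15–13:15, 14:45–15:00.
Quinn ∩ Ravi: 08:45–09:30, 10:45–11:15, 12:15–13:00, 14:45–15:00.
Quinn ∩ Ravi ∩ Mina: 08:45–09:30, 11:00–11:15, 12:15–13:00, 14:45–15:00.
Common window lengths: 45, 15, 45, 15 min; longest is 45.

45 minutes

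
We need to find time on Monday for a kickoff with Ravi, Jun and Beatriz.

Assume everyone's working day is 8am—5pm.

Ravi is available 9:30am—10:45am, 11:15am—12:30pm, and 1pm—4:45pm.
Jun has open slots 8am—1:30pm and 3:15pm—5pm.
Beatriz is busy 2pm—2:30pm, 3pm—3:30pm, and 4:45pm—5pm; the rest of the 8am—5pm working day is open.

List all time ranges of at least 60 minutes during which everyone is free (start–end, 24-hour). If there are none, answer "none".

09:30–10:45, 11:15–12:30, 15:30–16:45

Beatriz free within 08:00–17:00: 08:00–14:00, 14:30–15:00, 15:30–16:45.
Ravi ∩ Jun: 09:30–10:45, 11:15–12:30, 13:00–13:30, 15:15–16:45.
Ravi ∩ Jun ∩ Beatriz: 09:30–10:45, 11:15–12:30, 13:00–13:30, 15:30–16:45.
Windows ≥ 60 min: 09:30–10:45, 11:15–12:30, 15:30–16:45.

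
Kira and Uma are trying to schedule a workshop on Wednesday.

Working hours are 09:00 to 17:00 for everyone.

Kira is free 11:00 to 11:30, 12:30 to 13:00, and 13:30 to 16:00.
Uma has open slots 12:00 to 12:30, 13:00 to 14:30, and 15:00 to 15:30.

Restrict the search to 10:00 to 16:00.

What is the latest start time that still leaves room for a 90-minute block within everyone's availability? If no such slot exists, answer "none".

none

Kira ∩ Uma: 13:30–14:30, 15:00–15:30.
Restricted to 10:00–16:00: 13:30–14:30, 15:00–15:30.
Windows ≥ 90 min: (none).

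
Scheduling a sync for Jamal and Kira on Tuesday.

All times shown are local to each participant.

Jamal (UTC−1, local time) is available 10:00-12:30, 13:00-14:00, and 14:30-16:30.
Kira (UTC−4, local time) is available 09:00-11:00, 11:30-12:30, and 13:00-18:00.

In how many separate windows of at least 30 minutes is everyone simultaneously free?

4

Jamal → UTC: 11:00–13:30, 14:00–15:00, 15:30–17:30.
Kira → UTC: 13:00–15:00, 15:30–16:30, 17:00–22:00.
Jamal ∩ Kira: 13:00–13:30, 14:00–15:00, 15:30–16:30, 17:00–17:30.
Windows ≥ 30 min: 13:00–13:30, 14:00–15:00, 15:30–16:30, 17:00–17:30.
That's 4 windows.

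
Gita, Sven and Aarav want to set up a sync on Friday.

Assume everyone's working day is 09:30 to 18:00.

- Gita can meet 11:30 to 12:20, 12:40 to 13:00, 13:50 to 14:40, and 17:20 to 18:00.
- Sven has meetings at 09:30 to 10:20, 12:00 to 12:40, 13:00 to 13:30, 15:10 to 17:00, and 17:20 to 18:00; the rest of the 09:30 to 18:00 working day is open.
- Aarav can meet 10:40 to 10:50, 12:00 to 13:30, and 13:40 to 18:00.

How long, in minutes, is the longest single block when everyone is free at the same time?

50 minutes

Sven free within 09:30–18:00: 10:20–12:00, 12:40–13:00, 13:30–15:10, 17:00–17:20.
Gita ∩ Sven: 11:30–12:00, 12:40–13:00, 13:50–14:40.
Gita ∩ Sven ∩ Aarav: 12:40–13:00, 13:50–14:40.
Common window lengths: 20, 50 min; longest is 50.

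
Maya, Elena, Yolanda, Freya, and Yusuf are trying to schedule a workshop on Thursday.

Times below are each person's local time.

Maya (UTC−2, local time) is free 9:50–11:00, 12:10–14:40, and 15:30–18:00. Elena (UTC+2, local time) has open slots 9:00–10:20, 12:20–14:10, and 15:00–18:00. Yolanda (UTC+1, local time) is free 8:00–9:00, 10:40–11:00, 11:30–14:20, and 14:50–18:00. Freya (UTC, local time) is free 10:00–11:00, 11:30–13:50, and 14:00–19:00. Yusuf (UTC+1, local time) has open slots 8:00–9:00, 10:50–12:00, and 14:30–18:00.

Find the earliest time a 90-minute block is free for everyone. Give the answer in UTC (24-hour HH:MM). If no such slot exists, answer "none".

Maya → UTC: 11:50–13:00, 14:10–16:40, 17:30–20:00.
Elena → UTC: 07:00–08:20, 10:20–12:10, 13:00–16:00.
Yolanda → UTC: 07:00–08:00, 09:40–10:00, 10:30–13:20, 13:50–17:00.
Freya → UTC: 10:00–11:00, 11:30–13:50, 14:00–19:00.
Yusuf → UTC: 07:00–08:00, 09:50–11:00, 13:30–17:00.
Maya ∩ Elena: 11:50–12:10, 14:10–16:00.
Maya ∩ Elena ∩ Yolanda: 11:50–12:10, 14:10–16:00.
Maya ∩ Elena ∩ Yolanda ∩ Freya: 11:50–12:10, 14:10–16:00.
Maya ∩ Elena ∩ Yolanda ∩ Freya ∩ Yusuf: 14:10–16:00.
Windows ≥ 90 min: 14:10–16:00.
Earliest such window starts at 14:10.

14:10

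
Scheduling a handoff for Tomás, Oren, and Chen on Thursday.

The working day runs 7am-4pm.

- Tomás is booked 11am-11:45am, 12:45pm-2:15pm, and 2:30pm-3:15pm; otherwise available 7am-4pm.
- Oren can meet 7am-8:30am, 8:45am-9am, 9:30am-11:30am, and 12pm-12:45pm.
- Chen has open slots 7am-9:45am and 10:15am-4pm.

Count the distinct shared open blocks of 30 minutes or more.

Tomás free within 07:00–16:00: 07:00–11:00, 11:45–12:45, 14:15–14:30, 15:15–16:00.
Tomás ∩ Oren: 07:00–08:30, 08:45–09:00, 09:30–11:00, 12:00–12:45.
Tomás ∩ Oren ∩ Chen: 07:00–08:30, 08:45–09:00, 09:30–09:45, 10:15–11:00, 12:00–12:45.
Windows ≥ 30 min: 07:00–08:30, 10:15–11:00, 12:00–12:45.
That's 3 windows.

3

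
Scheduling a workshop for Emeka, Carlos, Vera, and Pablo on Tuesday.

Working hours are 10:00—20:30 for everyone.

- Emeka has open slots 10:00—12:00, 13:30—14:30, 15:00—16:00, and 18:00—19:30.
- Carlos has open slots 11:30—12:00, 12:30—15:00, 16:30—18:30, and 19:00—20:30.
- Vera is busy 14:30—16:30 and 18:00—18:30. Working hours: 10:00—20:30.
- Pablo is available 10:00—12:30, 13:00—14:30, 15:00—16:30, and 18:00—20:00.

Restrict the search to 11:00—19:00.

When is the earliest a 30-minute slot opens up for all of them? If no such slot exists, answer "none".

Vera free within 10:00–20:30: 10:00–14:30, 16:30–18:00, 18:30–20:30.
Emeka ∩ Carlos: 11:30–12:00, 13:30–14:30, 18:00–18:30, 19:00–19:30.
Emeka ∩ Carlos ∩ Vera: 11:30–12:00, 13:30–14:30, 19:00–19:30.
Emeka ∩ Carlos ∩ Vera ∩ Pablo: 11:30–12:00, 13:30–14:30, 19:00–19:30.
Restricted to 11:00–19:00: 11:30–12:00, 13:30–14:30.
Windows ≥ 30 min: 11:30–12:00, 13:30–14:30.
Earliest such window starts at 11:30.

11:30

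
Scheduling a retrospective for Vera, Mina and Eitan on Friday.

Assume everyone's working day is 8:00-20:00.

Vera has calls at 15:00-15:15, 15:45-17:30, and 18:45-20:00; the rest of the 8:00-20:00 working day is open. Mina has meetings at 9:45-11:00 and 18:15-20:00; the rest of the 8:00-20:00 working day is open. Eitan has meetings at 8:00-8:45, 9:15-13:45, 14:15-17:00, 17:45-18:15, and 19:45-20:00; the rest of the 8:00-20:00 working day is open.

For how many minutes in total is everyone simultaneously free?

Vera free within 08:00–20:00: 08:00–15:00, 15:15–15:45, 17:30–18:45.
Mina free within 08:00–20:00: 08:00–09:45, 11:00–18:15.
Eitan free within 08:00–20:00: 08:45–09:15, 13:45–14:15, 17:00–17:45, 18:15–19:45.
Vera ∩ Mina: 08:00–09:45, 11:00–15:00, 15:15–15:45, 17:30–18:15.
Vera ∩ Mina ∩ Eitan: 08:45–09:15, 13:45–14:15, 17:30–17:45.
Total common minutes: 30 + 30 + 15 = 75.

75 minutes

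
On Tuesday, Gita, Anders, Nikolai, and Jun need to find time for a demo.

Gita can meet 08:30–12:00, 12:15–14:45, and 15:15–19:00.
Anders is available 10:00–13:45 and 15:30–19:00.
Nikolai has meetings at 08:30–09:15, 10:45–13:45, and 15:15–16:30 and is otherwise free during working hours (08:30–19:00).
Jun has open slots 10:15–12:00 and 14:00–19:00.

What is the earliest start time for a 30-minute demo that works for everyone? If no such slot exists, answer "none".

10:15

Nikolai free within 08:30–19:00: 09:15–10:45, 13:45–15:15, 16:30–19:00.
Gita ∩ Anders: 10:00–12:00, 12:15–13:45, 15:30–19:00.
Gita ∩ Anders ∩ Nikolai: 10:00–10:45, 16:30–19:00.
Gita ∩ Anders ∩ Nikolai ∩ Jun: 10:15–10:45, 16:30–19:00.
Windows ≥ 30 min: 10:15–10:45, 16:30–19:00.
Earliest such window starts at 10:15.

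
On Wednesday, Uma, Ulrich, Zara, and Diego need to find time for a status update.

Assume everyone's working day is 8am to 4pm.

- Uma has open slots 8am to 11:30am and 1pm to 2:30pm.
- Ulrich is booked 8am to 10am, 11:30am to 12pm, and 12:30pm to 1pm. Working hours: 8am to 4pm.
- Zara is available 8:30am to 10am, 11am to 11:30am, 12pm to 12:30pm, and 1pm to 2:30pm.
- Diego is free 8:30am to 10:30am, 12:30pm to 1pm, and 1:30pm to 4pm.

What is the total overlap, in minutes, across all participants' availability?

60 minutes

Ulrich free within 08:00–16:00: 10:00–11:30, 12:00–12:30, 13:00–16:00.
Uma ∩ Ulrich: 10:00–11:30, 13:00–14:30.
Uma ∩ Ulrich ∩ Zara: 11:00–11:30, 13:00–14:30.
Uma ∩ Ulrich ∩ Zara ∩ Diego: 13:30–14:30.
Total common minutes: 60.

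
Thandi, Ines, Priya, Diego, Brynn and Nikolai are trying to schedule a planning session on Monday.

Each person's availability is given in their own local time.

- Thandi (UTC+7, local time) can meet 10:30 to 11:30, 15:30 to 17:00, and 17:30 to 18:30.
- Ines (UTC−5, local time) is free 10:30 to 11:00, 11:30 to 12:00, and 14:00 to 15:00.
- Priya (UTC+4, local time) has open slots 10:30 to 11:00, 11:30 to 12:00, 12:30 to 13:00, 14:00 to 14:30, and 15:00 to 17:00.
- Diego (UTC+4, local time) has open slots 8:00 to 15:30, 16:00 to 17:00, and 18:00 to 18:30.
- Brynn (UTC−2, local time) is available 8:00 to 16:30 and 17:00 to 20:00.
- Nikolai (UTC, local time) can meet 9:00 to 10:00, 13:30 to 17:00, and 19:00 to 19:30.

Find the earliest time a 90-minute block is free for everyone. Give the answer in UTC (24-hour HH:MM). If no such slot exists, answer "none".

none

Thandi → UTC: 03:30–04:30, 08:30–10:00, 10:30–11:30.
Ines → UTC: 15:30–16:00, 16:30–17:00, 19:00–20:00.
Priya → UTC: 06:30–07:00, 07:30–08:00, 08:30–09:00, 10:00–10:30, 11:00–13:00.
Diego → UTC: 04:00–11:30, 12:00–13:00, 14:00–14:30.
Brynn → UTC: 10:00–18:30, 19:00–22:00.
Nikolai → UTC: 09:00–10:00, 13:30–17:00, 19:00–19:30.
Thandi ∩ Ines: (none).
Thandi ∩ Ines ∩ Priya: (none).
Thandi ∩ Ines ∩ Priya ∩ Diego: (none).
Thandi ∩ Ines ∩ Priya ∩ Diego ∩ Brynn: (none).
Thandi ∩ Ines ∩ Priya ∩ Diego ∩ Brynn ∩ Nikolai: (none).
Windows ≥ 90 min: (none).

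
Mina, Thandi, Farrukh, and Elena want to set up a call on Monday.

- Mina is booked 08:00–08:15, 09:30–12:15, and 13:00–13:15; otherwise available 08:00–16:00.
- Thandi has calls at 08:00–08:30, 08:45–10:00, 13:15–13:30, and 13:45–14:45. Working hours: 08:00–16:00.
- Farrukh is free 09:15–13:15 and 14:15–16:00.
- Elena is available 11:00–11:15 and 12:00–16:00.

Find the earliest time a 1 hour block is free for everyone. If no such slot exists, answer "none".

Mina free within 08:00–16:00: 08:15–09:30, 12:15–13:00, 13:15–16:00.
Thandi free within 08:00–16:00: 08:30–08:45, 10:00–13:15, 13:30–13:45, 14:45–16:00.
Mina ∩ Thandi: 08:30–08:45, 12:15–13:00, 13:30–13:45, 14:45–16:00.
Mina ∩ Thandi ∩ Farrukh: 12:15–13:00, 14:45–16:00.
Mina ∩ Thandi ∩ Farrukh ∩ Elena: 12:15–13:00, 14:45–16:00.
Windows ≥ 60 min: 14:45–16:00.
Earliest such window starts at 14:45.

14:45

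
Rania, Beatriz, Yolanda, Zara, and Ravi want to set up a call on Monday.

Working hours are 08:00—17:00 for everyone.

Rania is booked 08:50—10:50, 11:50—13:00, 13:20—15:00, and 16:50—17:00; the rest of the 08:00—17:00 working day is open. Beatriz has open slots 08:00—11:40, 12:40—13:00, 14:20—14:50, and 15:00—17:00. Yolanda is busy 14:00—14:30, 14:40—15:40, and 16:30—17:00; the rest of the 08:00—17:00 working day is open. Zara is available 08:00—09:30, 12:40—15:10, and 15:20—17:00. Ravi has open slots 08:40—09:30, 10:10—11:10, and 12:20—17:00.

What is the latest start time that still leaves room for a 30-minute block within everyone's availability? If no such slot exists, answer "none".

Rania free within 08:00–17:00: 08:00–08:50, 10:50–11:50, 13:00–13:20, 15:00–16:50.
Yolanda free within 08:00–17:00: 08:00–14:00, 14:30–14:40, 15:40–16:30.
Rania ∩ Beatriz: 08:00–08:50, 10:50–11:40, 15:00–16:50.
Rania ∩ Beatriz ∩ Yolanda: 08:00–08:50, 10:50–11:40, 15:40–16:30.
Rania ∩ Beatriz ∩ Yolanda ∩ Zara: 08:00–08:50, 15:40–16:30.
Rania ∩ Beatriz ∩ Yolanda ∩ Zara ∩ Ravi: 08:40–08:50, 15:40–16:30.
Windows ≥ 30 min: 15:40–16:30.
Latest start in the last window 15:40–16:30 is 16:30 − 30 min = 16:00.

16:00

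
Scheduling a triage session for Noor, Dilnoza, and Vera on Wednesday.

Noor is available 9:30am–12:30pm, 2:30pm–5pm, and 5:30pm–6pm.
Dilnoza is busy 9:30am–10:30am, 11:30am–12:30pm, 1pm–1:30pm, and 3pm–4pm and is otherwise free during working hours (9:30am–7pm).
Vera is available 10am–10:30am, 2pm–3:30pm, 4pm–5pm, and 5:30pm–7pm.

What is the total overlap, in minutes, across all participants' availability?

Dilnoza free within 09:30–19:00: 10:30–11:30, 12:30–13:00, 13:30–15:00, 16:00–19:00.
Noor ∩ Dilnoza: 10:30–11:30, 14:30–15:00, 16:00–17:00, 17:30–18:00.
Noor ∩ Dilnoza ∩ Vera: 14:30–15:00, 16:00–17:00, 17:30–18:00.
Total common minutes: 30 + 60 + 30 = 120.

120 minutes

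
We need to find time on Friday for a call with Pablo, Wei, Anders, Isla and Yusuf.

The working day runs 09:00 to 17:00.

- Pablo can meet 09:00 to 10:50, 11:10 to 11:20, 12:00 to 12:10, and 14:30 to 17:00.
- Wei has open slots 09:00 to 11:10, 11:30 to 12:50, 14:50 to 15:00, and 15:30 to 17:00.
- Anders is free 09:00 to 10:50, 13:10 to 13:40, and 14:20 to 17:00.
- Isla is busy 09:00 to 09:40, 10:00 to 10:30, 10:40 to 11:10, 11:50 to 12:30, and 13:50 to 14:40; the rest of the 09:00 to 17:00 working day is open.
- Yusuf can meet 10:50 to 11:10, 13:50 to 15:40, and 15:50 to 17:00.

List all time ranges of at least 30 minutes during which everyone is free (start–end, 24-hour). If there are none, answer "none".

Isla free within 09:00–17:00: 09:40–10:00, 10:30–10:40, 11:10–11:50, 12:30–13:50, 14:40–17:00.
Pablo ∩ Wei: 09:00–10:50, 12:00–12:10, 14:50–15:00, 15:30–17:00.
Pablo ∩ Wei ∩ Anders: 09:00–10:50, 14:50–15:00, 15:30–17:00.
Pablo ∩ Wei ∩ Anders ∩ Isla: 09:40–10:00, 10:30–10:40, 14:50–15:00, 15:30–17:00.
Pablo ∩ Wei ∩ Anders ∩ Isla ∩ Yusuf: 14:50–15:00, 15:30–15:40, 15:50–17:00.
Windows ≥ 30 min: 15:50–17:00.

15:50–17:00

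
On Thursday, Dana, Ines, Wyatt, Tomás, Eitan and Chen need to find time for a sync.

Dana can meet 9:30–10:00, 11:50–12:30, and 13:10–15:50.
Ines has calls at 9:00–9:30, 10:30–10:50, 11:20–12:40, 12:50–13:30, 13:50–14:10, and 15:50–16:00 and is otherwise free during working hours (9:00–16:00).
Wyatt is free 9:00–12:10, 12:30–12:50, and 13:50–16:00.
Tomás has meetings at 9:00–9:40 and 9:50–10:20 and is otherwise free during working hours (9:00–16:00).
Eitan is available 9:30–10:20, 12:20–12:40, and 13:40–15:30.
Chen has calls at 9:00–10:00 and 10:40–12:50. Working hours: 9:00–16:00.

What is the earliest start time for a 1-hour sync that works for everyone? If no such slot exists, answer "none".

14:10

Ines free within 09:00–16:00: 09:30–10:30, 10:50–11:20, 12:40–12:50, 13:30–13:50, 14:10–15:50.
Tomás free within 09:00–16:00: 09:40–09:50, 10:20–16:00.
Chen free within 09:00–16:00: 10:00–10:40, 12:50–16:00.
Dana ∩ Ines: 09:30–10:00, 13:30–13:50, 14:10–15:50.
Dana ∩ Ines ∩ Wyatt: 09:30–10:00, 14:10–15:50.
Dana ∩ Ines ∩ Wyatt ∩ Tomás: 09:40–09:50, 14:10–15:50.
Dana ∩ Ines ∩ Wyatt ∩ Tomás ∩ Eitan: 09:40–09:50, 14:10–15:30.
Dana ∩ Ines ∩ Wyatt ∩ Tomás ∩ Eitan ∩ Chen: 14:10–15:30.
Windows ≥ 60 min: 14:10–15:30.
Earliest such window starts at 14:10.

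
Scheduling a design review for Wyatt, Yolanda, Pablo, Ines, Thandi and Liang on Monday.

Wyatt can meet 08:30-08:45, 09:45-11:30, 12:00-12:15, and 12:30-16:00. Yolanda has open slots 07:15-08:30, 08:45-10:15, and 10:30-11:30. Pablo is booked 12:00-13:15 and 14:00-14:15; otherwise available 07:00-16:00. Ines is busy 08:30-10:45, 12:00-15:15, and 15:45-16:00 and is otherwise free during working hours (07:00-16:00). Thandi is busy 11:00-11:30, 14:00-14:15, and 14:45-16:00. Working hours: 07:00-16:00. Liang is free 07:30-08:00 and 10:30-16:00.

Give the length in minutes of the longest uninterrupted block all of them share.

15 minutes

Pablo free within 07:00–16:00: 07:00–12:00, 13:15–14:00, 14:15–16:00.
Ines free within 07:00–16:00: 07:00–08:30, 10:45–12:00, 15:15–15:45.
Thandi free within 07:00–16:00: 07:00–11:00, 11:30–14:00, 14:15–14:45.
Wyatt ∩ Yolanda: 09:45–10:15, 10:30–11:30.
Wyatt ∩ Yolanda ∩ Pablo: 09:45–10:15, 10:30–11:30.
Wyatt ∩ Yolanda ∩ Pablo ∩ Ines: 10:45–11:30.
Wyatt ∩ Yolanda ∩ Pablo ∩ Ines ∩ Thandi: 10:45–11:00.
Wyatt ∩ Yolanda ∩ Pablo ∩ Ines ∩ Thandi ∩ Liang: 10:45–11:00.
Single common window of 15 minutes.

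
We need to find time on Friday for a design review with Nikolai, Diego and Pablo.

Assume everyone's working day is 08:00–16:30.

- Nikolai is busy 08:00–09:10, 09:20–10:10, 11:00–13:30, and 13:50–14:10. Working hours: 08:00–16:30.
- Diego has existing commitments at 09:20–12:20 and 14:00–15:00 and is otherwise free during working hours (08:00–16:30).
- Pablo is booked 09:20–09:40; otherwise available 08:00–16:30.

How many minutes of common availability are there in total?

120 minutes

Nikolai free within 08:00–16:30: 09:10–09:20, 10:10–11:00, 13:30–13:50, 14:10–16:30.
Diego free within 08:00–16:30: 08:00–09:20, 12:20–14:00, 15:00–16:30.
Pablo free within 08:00–16:30: 08:00–09:20, 09:40–16:30.
Nikolai ∩ Diego: 09:10–09:20, 13:30–13:50, 15:00–16:30.
Nikolai ∩ Diego ∩ Pablo: 09:10–09:20, 13:30–13:50, 15:00–16:30.
Total common minutes: 10 + 20 + 90 = 120.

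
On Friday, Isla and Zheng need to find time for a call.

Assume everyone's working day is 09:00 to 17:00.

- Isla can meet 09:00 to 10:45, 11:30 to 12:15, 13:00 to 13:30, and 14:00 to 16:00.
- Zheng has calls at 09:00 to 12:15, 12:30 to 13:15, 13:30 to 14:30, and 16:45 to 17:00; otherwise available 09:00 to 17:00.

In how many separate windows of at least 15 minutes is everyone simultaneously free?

Zheng free within 09:00–17:00: 12:15–12:30, 13:15–13:30, 14:30–16:45.
Isla ∩ Zheng: 13:15–13:30, 14:30–16:00.
Windows ≥ 15 min: 13:15–13:30, 14:30–16:00.
That's 2 windows.

2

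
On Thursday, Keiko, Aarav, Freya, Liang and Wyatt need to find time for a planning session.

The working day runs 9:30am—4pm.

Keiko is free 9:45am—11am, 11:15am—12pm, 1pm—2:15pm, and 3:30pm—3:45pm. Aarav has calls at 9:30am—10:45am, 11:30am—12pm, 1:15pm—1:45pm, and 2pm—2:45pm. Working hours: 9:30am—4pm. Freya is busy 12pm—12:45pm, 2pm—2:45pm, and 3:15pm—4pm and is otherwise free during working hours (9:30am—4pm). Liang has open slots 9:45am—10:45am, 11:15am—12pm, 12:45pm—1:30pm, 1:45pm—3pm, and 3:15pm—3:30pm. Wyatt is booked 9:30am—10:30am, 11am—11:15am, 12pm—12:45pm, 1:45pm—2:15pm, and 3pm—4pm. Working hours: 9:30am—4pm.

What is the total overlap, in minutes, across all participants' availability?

Aarav free within 09:30–16:00: 10:45–11:30, 12:00–13:15, 13:45–14:00, 14:45–16:00.
Freya free within 09:30–16:00: 09:30–12:00, 12:45–14:00, 14:45–15:15.
Wyatt free within 09:30–16:00: 10:30–11:00, 11:15–12:00, 12:45–13:45, 14:15–15:00.
Keiko ∩ Aarav: 10:45–11:00, 11:15–11:30, 13:00–13:15, 13:45–14:00, 15:30–15:45.
Keiko ∩ Aarav ∩ Freya: 10:45–11:00, 11:15–11:30, 13:00–13:15, 13:45–14:00.
Keiko ∩ Aarav ∩ Freya ∩ Liang: 11:15–11:30, 13:00–13:15, 13:45–14:00.
Keiko ∩ Aarav ∩ Freya ∩ Liang ∩ Wyatt: 11:15–11:30, 13:00–13:15.
Total common minutes: 15 + 15 = 30.

30 minutes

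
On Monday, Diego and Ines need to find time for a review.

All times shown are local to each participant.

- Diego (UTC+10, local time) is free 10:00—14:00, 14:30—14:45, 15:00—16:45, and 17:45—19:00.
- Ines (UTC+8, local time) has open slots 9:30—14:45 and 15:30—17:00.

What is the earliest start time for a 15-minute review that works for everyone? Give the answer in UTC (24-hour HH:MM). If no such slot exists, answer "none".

Diego → UTC: 00:00–04:00, 04:30–04:45, 05:00–06:45, 07:45–09:00.
Ines → UTC: 01:30–06:45, 07:30–09:00.
Diego ∩ Ines: 01:30–04:00, 04:30–04:45, 05:00–06:45, 07:45–09:00.
Windows ≥ 15 min: 01:30–04:00, 04:30–04:45, 05:00–06:45, 07:45–09:00.
Earliest such window starts at 01:30.

01:30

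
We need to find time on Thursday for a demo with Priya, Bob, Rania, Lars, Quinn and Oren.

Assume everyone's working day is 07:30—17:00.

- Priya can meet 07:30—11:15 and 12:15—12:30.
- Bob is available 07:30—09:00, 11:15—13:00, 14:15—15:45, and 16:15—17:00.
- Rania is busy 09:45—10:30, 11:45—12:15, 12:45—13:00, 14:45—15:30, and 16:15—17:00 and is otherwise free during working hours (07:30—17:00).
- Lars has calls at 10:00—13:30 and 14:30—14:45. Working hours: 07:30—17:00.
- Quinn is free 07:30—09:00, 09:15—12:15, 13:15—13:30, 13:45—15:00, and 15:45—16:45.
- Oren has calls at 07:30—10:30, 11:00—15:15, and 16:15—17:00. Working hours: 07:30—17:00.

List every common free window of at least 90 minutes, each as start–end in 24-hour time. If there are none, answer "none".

none

Rania free within 07:30–17:00: 07:30–09:45, 10:30–11:45, 12:15–12:45, 13:00–14:45, 15:30–16:15.
Lars free within 07:30–17:00: 07:30–10:00, 13:30–14:30, 14:45–17:00.
Oren free within 07:30–17:00: 10:30–11:00, 15:15–16:15.
Priya ∩ Bob: 07:30–09:00, 12:15–12:30.
Priya ∩ Bob ∩ Rania: 07:30–09:00, 12:15–12:30.
Priya ∩ Bob ∩ Rania ∩ Lars: 07:30–09:00.
Priya ∩ Bob ∩ Rania ∩ Lars ∩ Quinn: 07:30–09:00.
Priya ∩ Bob ∩ Rania ∩ Lars ∩ Quinn ∩ Oren: (none).
Windows ≥ 90 min: (none).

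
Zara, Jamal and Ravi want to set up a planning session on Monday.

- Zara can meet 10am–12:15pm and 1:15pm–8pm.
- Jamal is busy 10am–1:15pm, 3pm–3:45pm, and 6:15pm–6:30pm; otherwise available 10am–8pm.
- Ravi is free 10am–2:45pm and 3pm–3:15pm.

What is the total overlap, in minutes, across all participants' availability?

Jamal free within 10:00–20:00: 13:15–15:00, 15:45–18:15, 18:30–20:00.
Zara ∩ Jamal: 13:15–15:00, 15:45–18:15, 18:30–20:00.
Zara ∩ Jamal ∩ Ravi: 13:15–14:45.
Total common minutes: 90.

90 minutes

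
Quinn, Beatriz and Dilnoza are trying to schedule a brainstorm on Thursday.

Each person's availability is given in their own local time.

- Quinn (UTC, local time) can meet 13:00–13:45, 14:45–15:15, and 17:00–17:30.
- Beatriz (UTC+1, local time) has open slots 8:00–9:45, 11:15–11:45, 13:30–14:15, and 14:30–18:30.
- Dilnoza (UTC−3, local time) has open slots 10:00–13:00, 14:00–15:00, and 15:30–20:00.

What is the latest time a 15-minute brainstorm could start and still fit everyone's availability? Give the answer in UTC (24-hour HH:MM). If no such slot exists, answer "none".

Quinn → UTC: 13:00–13:45, 14:45–15:15, 17:00–17:30.
Beatriz → UTC: 07:00–08:45, 10:15–10:45, 12:30–13:15, 13:30–17:30.
Dilnoza → UTC: 13:00–16:00, 17:00–18:00, 18:30–23:00.
Quinn ∩ Beatriz: 13:00–13:15, 13:30–13:45, 14:45–15:15, 17:00–17:30.
Quinn ∩ Beatriz ∩ Dilnoza: 13:00–13:15, 13:30–13:45, 14:45–15:15, 17:00–17:30.
Windows ≥ 15 min: 13:00–13:15, 13:30–13:45, 14:45–15:15, 17:00–17:30.
Latest start in the last window 17:00–17:30 is 17:30 − 15 min = 17:15.

17:15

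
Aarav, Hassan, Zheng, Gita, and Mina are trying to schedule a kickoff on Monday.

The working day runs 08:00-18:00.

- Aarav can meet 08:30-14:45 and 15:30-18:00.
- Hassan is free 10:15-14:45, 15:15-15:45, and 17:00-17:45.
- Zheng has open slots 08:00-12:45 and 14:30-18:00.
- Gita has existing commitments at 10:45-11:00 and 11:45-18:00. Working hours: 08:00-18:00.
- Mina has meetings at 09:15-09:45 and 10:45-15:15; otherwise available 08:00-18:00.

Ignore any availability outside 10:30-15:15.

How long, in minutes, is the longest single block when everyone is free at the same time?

15 minutes

Gita free within 08:00–18:00: 08:00–10:45, 11:00–11:45.
Mina free within 08:00–18:00: 08:00–09:15, 09:45–10:45, 15:15–18:00.
Aarav ∩ Hassan: 10:15–14:45, 15:30–15:45, 17:00–17:45.
Aarav ∩ Hassan ∩ Zheng: 10:15–12:45, 14:30–14:45, 15:30–15:45, 17:00–17:45.
Aarav ∩ Hassan ∩ Zheng ∩ Gita: 10:15–10:45, 11:00–11:45.
Aarav ∩ Hassan ∩ Zheng ∩ Gita ∩ Mina: 10:15–10:45.
Restricted to 10:30–15:15: 10:30–10:45.
Single common window of 15 minutes.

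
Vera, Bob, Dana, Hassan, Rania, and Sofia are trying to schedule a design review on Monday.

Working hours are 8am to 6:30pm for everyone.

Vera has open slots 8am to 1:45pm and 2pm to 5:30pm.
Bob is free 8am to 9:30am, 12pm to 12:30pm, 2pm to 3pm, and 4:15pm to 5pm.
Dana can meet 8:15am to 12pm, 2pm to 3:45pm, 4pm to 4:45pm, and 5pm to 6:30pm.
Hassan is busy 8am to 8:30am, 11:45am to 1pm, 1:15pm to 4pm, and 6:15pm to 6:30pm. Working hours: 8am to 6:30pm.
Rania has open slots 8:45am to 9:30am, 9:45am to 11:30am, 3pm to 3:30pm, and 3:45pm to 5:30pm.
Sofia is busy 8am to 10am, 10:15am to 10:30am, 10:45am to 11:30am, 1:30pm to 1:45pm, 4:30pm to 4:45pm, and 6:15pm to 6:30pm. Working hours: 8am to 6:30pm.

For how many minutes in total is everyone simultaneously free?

15 minutes

Hassan free within 08:00–18:30: 08:30–11:45, 13:00–13:15, 16:00–18:15.
Sofia free within 08:00–18:30: 10:00–10:15, 10:30–10:45, 11:30–13:30, 13:45–16:30, 16:45–18:15.
Vera ∩ Bob: 08:00–09:30, 12:00–12:30, 14:00–15:00, 16:15–17:00.
Vera ∩ Bob ∩ Dana: 08:15–09:30, 14:00–15:00, 16:15–16:45.
Vera ∩ Bob ∩ Dana ∩ Hassan: 08:30–09:30, 16:15–16:45.
Vera ∩ Bob ∩ Dana ∩ Hassan ∩ Rania: 08:45–09:30, 16:15–16:45.
Vera ∩ Bob ∩ Dana ∩ Hassan ∩ Rania ∩ Sofia: 16:15–16:30.
Total common minutes: 15.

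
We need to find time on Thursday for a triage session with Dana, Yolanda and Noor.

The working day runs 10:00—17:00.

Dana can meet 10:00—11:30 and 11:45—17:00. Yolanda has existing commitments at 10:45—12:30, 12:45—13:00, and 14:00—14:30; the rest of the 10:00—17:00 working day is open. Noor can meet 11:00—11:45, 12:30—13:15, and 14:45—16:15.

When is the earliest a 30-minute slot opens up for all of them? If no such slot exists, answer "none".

Yolanda free within 10:00–17:00: 10:00–10:45, 12:30–12:45, 13:00–14:00, 14:30–17:00.
Dana ∩ Yolanda: 10:00–10:45, 12:30–12:45, 13:00–14:00, 14:30–17:00.
Dana ∩ Yolanda ∩ Noor: 12:30–12:45, 13:00–13:15, 14:45–16:15.
Windows ≥ 30 min: 14:45–16:15.
Earliest such window starts at 14:45.

14:45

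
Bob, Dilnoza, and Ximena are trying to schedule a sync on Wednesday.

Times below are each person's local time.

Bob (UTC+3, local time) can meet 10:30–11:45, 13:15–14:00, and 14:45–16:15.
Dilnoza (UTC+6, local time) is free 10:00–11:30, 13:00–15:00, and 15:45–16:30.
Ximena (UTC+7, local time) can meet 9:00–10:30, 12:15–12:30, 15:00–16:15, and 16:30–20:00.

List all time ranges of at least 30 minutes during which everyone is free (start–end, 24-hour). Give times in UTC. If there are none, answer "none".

Bob → UTC: 07:30–08:45, 10:15–11:00, 11:45–13:15.
Dilnoza → UTC: 04:00–05:30, 07:00–09:00, 09:45–10:30.
Ximena → UTC: 02:00–03:30, 05:15–05:30, 08:00–09:15, 09:30–13:00.
Bob ∩ Dilnoza: 07:30–08:45, 10:15–10:30.
Bob ∩ Dilnoza ∩ Ximena: 08:00–08:45, 10:15–10:30.
Windows ≥ 30 min: 08:00–08:45.

08:00–08:45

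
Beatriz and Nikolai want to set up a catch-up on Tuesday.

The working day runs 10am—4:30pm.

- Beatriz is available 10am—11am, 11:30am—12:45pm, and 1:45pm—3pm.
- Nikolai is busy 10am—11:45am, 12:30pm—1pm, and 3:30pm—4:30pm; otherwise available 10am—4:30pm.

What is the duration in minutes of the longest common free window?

Nikolai free within 10:00–16:30: 11:45–12:30, 13:00–15:30.
Beatriz ∩ Nikolai: 11:45–12:30, 13:45–15:00.
Common window lengths: 45, 75 min; longest is 75.

75 minutes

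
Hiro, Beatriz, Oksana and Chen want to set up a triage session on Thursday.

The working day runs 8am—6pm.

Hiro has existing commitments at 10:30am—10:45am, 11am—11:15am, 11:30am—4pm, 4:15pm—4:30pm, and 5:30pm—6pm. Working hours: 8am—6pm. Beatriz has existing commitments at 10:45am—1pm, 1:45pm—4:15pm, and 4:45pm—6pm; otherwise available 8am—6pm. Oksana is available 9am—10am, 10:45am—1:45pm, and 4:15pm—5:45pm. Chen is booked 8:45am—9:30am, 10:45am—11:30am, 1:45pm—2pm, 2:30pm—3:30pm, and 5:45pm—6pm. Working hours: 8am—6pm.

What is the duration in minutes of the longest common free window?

30 minutes

Hiro free within 08:00–18:00: 08:00–10:30, 10:45–11:00, 11:15–11:30, 16:00–16:15, 16:30–17:30.
Beatriz free within 08:00–18:00: 08:00–10:45, 13:00–13:45, 16:15–16:45.
Chen free within 08:00–18:00: 08:00–08:45, 09:30–10:45, 11:30–13:45, 14:00–14:30, 15:30–17:45.
Hiro ∩ Beatriz: 08:00–10:30, 16:30–16:45.
Hiro ∩ Beatriz ∩ Oksana: 09:00–10:00, 16:30–16:45.
Hiro ∩ Beatriz ∩ Oksana ∩ Chen: 09:30–10:00, 16:30–16:45.
Common window lengths: 30, 15 min; longest is 30.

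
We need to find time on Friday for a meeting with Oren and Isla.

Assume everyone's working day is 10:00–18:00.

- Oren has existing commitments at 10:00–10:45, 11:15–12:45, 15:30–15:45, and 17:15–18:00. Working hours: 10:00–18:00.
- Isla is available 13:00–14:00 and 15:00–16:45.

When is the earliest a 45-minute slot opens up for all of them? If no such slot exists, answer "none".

13:00

Oren free within 10:00–18:00: 10:45–11:15, 12:45–15:30, 15:45–17:15.
Oren ∩ Isla: 13:00–14:00, 15:00–15:30, 15:45–16:45.
Windows ≥ 45 min: 13:00–14:00, 15:45–16:45.
Earliest such window starts at 13:00.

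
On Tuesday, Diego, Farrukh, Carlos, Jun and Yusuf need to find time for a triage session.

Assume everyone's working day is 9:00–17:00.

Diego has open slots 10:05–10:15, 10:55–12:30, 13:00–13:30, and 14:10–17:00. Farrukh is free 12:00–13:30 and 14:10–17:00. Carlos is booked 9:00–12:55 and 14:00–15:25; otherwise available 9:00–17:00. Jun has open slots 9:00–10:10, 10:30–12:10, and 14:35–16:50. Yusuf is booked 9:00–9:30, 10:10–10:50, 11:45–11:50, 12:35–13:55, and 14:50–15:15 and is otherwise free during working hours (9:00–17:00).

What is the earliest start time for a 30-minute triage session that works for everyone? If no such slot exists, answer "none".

15:25

Carlos free within 09:00–17:00: 12:55–14:00, 15:25–17:00.
Yusuf free within 09:00–17:00: 09:30–10:10, 10:50–11:45, 11:50–12:35, 13:55–14:50, 15:15–17:00.
Diego ∩ Farrukh: 12:00–12:30, 13:00–13:30, 14:10–17:00.
Diego ∩ Farrukh ∩ Carlos: 13:00–13:30, 15:25–17:00.
Diego ∩ Farrukh ∩ Carlos ∩ Jun: 15:25–16:50.
Diego ∩ Farrukh ∩ Carlos ∩ Jun ∩ Yusuf: 15:25–16:50.
Windows ≥ 30 min: 15:25–16:50.
Earliest such window starts at 15:25.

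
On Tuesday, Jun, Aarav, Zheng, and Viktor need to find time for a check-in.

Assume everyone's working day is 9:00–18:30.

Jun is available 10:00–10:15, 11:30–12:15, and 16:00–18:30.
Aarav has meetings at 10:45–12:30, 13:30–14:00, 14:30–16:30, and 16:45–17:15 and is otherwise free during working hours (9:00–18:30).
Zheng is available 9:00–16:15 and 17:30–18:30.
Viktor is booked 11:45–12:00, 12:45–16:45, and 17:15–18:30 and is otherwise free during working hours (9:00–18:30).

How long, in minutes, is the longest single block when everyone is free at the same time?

Aarav free within 09:00–18:30: 09:00–10:45, 12:30–13:30, 14:00–14:30, 16:30–16:45, 17:15–18:30.
Viktor free within 09:00–18:30: 09:00–11:45, 12:00–12:45, 16:45–17:15.
Jun ∩ Aarav: 10:00–10:15, 16:30–16:45, 17:15–18:30.
Jun ∩ Aarav ∩ Zheng: 10:00–10:15, 17:30–18:30.
Jun ∩ Aarav ∩ Zheng ∩ Viktor: 10:00–10:15.
Single common window of 15 minutes.

15 minutes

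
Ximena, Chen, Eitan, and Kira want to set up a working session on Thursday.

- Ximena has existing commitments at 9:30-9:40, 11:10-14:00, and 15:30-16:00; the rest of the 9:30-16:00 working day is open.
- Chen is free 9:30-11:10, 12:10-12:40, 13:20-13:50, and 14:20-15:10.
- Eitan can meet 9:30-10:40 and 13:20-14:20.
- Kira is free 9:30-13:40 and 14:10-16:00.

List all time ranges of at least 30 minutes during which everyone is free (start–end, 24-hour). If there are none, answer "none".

09:40–10:40

Ximena free within 09:30–16:00: 09:40–11:10, 14:00–15:30.
Ximena ∩ Chen: 09:40–11:10, 14:20–15:10.
Ximena ∩ Chen ∩ Eitan: 09:40–10:40.
Ximena ∩ Chen ∩ Eitan ∩ Kira: 09:40–10:40.
Windows ≥ 30 min: 09:40–10:40.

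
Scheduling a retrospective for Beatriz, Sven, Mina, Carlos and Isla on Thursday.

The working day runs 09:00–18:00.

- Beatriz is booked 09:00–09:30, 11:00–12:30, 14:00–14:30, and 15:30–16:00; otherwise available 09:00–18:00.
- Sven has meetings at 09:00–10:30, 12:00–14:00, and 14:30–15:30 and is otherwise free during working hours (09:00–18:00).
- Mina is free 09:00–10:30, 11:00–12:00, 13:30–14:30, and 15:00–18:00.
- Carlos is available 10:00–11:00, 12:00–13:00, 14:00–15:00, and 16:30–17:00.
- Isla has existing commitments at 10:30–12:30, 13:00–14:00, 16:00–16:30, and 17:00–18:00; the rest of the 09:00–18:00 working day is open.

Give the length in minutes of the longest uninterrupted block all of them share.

Beatriz free within 09:00–18:00: 09:30–11:00, 12:30–14:00, 14:30–15:30, 16:00–18:00.
Sven free within 09:00–18:00: 10:30–12:00, 14:00–14:30, 15:30–18:00.
Isla free within 09:00–18:00: 09:00–10:30, 12:30–13:00, 14:00–16:00, 16:30–17:00.
Beatriz ∩ Sven: 10:30–11:00, 16:00–18:00.
Beatriz ∩ Sven ∩ Mina: 16:00–18:00.
Beatriz ∩ Sven ∩ Mina ∩ Carlos: 16:30–17:00.
Beatriz ∩ Sven ∩ Mina ∩ Carlos ∩ Isla: 16:30–17:00.
Single common window of 30 minutes.

30 minutes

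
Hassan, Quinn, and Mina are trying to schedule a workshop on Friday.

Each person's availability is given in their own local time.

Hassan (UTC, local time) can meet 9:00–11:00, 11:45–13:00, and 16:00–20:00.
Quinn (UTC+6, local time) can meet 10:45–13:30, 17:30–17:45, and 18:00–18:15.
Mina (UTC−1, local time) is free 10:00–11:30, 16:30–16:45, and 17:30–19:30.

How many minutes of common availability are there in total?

15 minutes

Hassan → UTC: 09:00–11:00, 11:45–13:00, 16:00–20:00.
Quinn → UTC: 04:45–07:30, 11:30–11:45, 12:00–12:15.
Mina → UTC: 11:00–12:30, 17:30–17:45, 18:30–20:30.
Hassan ∩ Quinn: 12:00–12:15.
Hassan ∩ Quinn ∩ Mina: 12:00–12:15.
Total common minutes: 15.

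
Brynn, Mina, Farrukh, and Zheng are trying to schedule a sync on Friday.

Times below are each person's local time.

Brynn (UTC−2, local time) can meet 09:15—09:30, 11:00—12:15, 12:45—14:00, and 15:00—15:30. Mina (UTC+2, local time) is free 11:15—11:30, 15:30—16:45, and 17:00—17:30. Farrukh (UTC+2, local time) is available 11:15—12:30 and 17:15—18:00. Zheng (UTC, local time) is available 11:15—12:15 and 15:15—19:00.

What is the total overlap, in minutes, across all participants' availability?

Brynn → UTC: 11:15–11:30, 13:00–14:15, 14:45–16:00, 17:00–17:30.
Mina → UTC: 09:15–09:30, 13:30–14:45, 15:00–15:30.
Farrukh → UTC: 09:15–10:30, 15:15–16:00.
Zheng → UTC: 11:15–12:15, 15:15–19:00.
Brynn ∩ Mina: 13:30–14:15, 15:00–15:30.
Brynn ∩ Mina ∩ Farrukh: 15:15–15:30.
Brynn ∩ Mina ∩ Farrukh ∩ Zheng: 15:15–15:30.
Total common minutes: 15.

15 minutes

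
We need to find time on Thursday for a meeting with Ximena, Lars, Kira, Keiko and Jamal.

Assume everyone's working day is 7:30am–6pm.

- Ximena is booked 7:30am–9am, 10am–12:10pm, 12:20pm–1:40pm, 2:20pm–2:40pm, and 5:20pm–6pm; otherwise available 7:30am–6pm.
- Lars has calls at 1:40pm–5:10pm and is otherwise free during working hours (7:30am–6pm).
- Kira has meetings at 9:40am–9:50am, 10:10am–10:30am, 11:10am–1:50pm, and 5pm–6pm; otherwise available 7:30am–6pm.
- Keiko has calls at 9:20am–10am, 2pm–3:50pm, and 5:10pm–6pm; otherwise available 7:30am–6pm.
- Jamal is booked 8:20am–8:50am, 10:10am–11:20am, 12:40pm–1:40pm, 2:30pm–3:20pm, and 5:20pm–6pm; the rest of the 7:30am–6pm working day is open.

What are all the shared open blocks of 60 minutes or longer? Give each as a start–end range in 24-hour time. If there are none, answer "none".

none

Ximena free within 07:30–18:00: 09:00–10:00, 12:10–12:20, 13:40–14:20, 14:40–17:20.
Lars free within 07:30–18:00: 07:30–13:40, 17:10–18:00.
Kira free within 07:30–18:00: 07:30–09:40, 09:50–10:10, 10:30–11:10, 13:50–17:00.
Keiko free within 07:30–18:00: 07:30–09:20, 10:00–14:00, 15:50–17:10.
Jamal free within 07:30–18:00: 07:30–08:20, 08:50–10:10, 11:20–12:40, 13:40–14:30, 15:20–17:20.
Ximena ∩ Lars: 09:00–10:00, 12:10–12:20, 17:10–17:20.
Ximena ∩ Lars ∩ Kira: 09:00–09:40, 09:50–10:00.
Ximena ∩ Lars ∩ Kira ∩ Keiko: 09:00–09:20.
Ximena ∩ Lars ∩ Kira ∩ Keiko ∩ Jamal: 09:00–09:20.
Windows ≥ 60 min: (none).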